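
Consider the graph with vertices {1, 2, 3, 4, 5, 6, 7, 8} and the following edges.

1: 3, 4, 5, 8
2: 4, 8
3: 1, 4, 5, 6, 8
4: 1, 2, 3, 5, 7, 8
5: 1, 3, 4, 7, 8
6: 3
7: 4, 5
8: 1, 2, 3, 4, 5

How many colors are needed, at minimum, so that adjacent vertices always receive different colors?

1, 3, 4, 5, 8 are pairwise adjacent (a clique of size 5), so at least 5 colors are needed.
One proper 5-coloring: 1=purple, 2=blue, 3=green, 4=red, 5=blue, 6=red, 7=green, 8=yellow. No two adjacent vertices share a color.

5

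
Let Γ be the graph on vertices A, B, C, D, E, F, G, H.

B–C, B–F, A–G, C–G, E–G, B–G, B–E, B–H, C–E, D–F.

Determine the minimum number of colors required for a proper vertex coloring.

4

B, C, E, G form a clique, so at least 4 colors are needed.
4 colors suffice: color red → {A, B, D}; color blue → {F, G, H}; color green → {C}; color yellow → {E}. No two adjacent vertices share a color.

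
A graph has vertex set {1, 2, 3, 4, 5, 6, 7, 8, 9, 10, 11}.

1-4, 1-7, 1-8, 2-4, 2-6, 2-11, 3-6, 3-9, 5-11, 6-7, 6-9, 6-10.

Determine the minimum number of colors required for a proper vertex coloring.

3

3, 6, 9 are mutually adjacent, so at least 3 colors are needed.
3 colors suffice: color red → {1, 6, 11}; color blue → {2, 5, 7, 8, 9, 10}; color green → {3, 4}. No two adjacent vertices share a color.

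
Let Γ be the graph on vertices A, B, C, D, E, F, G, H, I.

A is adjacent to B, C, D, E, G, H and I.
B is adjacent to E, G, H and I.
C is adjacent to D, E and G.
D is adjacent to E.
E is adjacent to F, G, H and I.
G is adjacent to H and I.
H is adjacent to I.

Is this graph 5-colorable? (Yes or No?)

No

A, B, E, G, H, I are pairwise adjacent (a clique of size 6), so at least 6 colors are needed.
So 5 colors are not enough.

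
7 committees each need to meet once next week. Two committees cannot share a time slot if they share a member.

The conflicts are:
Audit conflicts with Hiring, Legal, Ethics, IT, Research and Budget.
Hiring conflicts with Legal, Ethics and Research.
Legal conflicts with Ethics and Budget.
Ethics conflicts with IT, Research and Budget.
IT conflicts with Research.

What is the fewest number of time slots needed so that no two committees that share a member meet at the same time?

4

Audit, Legal, Ethics, Budget all conflict with each other, so at least 4 time slots are needed.
4 time slots suffice: Audit=2, Hiring=4, Legal=3, Ethics=1, IT=4, Research=3, Budget=4. Every pair that conflicts lands in different time slots.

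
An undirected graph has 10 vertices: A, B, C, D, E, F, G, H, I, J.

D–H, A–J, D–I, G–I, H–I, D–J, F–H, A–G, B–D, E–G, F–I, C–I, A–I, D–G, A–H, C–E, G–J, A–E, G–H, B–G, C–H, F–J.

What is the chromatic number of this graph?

4

A, G, H, I form a clique, so at least 4 colors are needed.
4 colors suffice: color 1 → {C, F, G}; color 2 → {B, E, H, J}; color 3 → {I}; color 4 → {A, D}. Every edge joins two different colors.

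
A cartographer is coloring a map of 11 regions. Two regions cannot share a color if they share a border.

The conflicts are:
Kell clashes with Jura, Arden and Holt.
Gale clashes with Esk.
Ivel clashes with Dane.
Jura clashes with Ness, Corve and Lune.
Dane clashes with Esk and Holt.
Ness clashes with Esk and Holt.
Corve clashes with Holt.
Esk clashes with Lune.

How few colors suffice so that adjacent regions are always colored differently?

2

Jura and Corve conflict, so at least 2 colors are needed.
2 colors suffice: color 1 → {Ivel, Jura, Arden, Esk, Holt}; color 2 → {Kell, Gale, Dane, Ness, Corve, Lune}. Every pair that conflicts lands in different colors.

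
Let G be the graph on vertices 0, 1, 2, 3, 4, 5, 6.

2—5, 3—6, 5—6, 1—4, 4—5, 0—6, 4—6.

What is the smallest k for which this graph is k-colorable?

4, 5, 6 are pairwise adjacent, so at least 3 colors are needed.
A valid assignment using 3 colors: 0=blue, 1=red, 2=red, 3=blue, 4=green, 5=blue, 6=red. No two adjacent vertices share a color.

3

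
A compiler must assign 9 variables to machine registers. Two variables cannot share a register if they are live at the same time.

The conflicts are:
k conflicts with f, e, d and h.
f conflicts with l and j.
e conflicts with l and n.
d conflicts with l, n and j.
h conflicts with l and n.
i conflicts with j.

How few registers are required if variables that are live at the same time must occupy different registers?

h and n conflict, so at least 2 registers are needed.
2 registers suffice: register 1 → {k, l, n, j}; register 2 → {f, e, d, h, i}. Each listed conflict is separated.

2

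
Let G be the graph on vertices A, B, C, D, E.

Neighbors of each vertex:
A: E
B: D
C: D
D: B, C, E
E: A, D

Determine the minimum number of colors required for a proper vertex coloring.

2

C and D are adjacent, so at least 2 colors are needed.
2 colors suffice: color 1 → {A, D}; color 2 → {B, C, E}. Each edge has distinct colors on its endpoints.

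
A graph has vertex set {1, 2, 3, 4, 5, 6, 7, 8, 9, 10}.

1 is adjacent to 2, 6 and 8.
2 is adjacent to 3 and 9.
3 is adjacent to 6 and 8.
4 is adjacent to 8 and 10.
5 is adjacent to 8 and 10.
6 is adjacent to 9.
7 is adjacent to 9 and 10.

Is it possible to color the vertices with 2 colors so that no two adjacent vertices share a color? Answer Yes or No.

No

The cycle 3-8-5-10-7-9-6-3 has odd length 7, so it cannot be 2-colored; at least 3 colors are needed.
So 2 colors are not enough.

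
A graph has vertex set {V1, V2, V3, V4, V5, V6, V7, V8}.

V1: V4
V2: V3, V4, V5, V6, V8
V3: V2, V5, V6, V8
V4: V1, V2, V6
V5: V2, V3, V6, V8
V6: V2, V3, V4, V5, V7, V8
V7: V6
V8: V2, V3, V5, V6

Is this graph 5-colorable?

The chromatic number is 5. V2, V3, V5, V6, V8 are pairwise adjacent (a clique of size 5), so at least 5 colors are needed.
One proper 5-coloring: V1=1, V2=2, V3=5, V4=3, V5=3, V6=1, V7=2, V8=4.
That is already a proper 5-coloring.

Yes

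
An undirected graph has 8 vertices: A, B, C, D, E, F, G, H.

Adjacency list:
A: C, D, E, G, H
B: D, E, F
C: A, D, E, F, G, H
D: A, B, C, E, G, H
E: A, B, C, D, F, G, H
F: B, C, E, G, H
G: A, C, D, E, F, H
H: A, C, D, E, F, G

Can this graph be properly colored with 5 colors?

No

A, C, D, E, G, H are pairwise adjacent (a clique of size 6), so at least 6 colors are needed.
So 5 colors are not enough.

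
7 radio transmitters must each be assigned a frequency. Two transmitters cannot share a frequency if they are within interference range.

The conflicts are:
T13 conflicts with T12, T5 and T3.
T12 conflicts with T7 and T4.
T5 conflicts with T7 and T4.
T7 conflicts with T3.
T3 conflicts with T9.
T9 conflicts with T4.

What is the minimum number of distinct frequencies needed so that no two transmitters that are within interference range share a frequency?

3

The cycle T9-T4-T5-T13-T3-T9 has odd length 5, so it cannot be 2-colored; at least 3 frequencies are needed.
3 frequencies suffice: frequency 1 → {T12, T5, T3}; frequency 2 → {T13, T7, T4}; frequency 3 → {T9}. Each listed conflict is separated.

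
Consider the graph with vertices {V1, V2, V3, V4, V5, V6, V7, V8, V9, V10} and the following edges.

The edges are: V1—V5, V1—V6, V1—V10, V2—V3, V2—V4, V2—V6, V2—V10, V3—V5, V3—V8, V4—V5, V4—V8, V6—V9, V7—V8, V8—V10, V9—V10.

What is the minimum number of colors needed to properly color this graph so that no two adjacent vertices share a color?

3

The cycle V5-V1-V10-V2-V3-V5 has odd length 5, so it cannot be 2-colored; at least 3 colors are needed.
A valid assignment using 3 colors: V1=2, V2=2, V3=3, V4=3, V5=1, V6=1, V7=1, V8=2, V9=2, V10=1. Each edge has distinct colors on its endpoints.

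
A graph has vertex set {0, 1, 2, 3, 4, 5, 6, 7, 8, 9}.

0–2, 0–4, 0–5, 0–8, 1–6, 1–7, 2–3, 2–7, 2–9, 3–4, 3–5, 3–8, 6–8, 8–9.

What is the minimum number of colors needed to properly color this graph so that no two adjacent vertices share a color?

8 and 9 are adjacent, so at least 2 colors are needed.
2 colors suffice: color a → {1, 2, 4, 5, 8}; color b → {0, 3, 6, 7, 9}. Every edge joins two different colors.

2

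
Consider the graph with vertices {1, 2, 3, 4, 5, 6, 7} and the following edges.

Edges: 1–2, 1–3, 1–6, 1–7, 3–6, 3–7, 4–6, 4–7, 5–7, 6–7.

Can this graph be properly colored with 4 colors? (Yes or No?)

Yes

The chromatic number is 4. 1, 3, 6, 7 form a clique, so at least 4 colors are needed.
4 colors suffice: color a → {2, 7}; color b → {1, 4, 5}; color c → {6}; color d → {3}.
That is already a proper 4-coloring.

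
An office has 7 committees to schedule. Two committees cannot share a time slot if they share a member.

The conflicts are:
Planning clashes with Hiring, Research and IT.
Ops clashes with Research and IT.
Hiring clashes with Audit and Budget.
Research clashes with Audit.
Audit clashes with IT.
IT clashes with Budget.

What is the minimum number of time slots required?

2

Ops and IT conflict, so at least 2 time slots are needed.
2 time slots suffice: time slot 1 → {Hiring, Research, IT}; time slot 2 → {Planning, Ops, Audit, Budget}. Every pair that conflicts lands in different time slots.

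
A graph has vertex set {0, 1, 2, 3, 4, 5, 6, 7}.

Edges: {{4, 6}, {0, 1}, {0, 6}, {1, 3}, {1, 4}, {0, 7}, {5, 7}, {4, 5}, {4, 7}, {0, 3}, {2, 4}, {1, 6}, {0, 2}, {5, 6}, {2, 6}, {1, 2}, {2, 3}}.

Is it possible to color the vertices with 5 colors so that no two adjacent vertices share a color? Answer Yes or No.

The chromatic number is 4. 0, 1, 2, 3 form a clique, so at least 4 colors are needed.
4 colors suffice: color a → {1, 5}; color b → {2, 7}; color c → {0, 4}; color d → {3, 6}.
Since 5 ≥ 4, a proper 5-coloring certainly exists.

Yes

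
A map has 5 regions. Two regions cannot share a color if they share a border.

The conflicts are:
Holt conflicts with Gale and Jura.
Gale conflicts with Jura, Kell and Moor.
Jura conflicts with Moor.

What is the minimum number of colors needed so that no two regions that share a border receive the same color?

3

Holt, Gale, Jura all conflict with each other, so at least 3 colors are needed.
3 colors suffice: color 1 → {Gale}; color 2 → {Jura, Kell}; color 3 → {Holt, Moor}. Each listed conflict is separated.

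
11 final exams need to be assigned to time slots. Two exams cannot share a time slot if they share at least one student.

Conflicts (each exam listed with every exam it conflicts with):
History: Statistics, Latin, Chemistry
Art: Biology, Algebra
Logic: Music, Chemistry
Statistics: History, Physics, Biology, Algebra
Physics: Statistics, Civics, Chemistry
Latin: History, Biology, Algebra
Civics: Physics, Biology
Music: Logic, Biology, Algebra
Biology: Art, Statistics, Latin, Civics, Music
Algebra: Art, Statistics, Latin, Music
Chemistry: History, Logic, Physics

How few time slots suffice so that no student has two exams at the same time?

Statistics and Biology conflict, so at least 2 time slots are needed.
Using 2 time slots: History=1, Art=2, Logic=1, Statistics=2, Physics=1, Latin=2, Civics=2, Music=2, Biology=1, Algebra=1, Chemistry=2. Every pair that conflicts lands in different time slots.

2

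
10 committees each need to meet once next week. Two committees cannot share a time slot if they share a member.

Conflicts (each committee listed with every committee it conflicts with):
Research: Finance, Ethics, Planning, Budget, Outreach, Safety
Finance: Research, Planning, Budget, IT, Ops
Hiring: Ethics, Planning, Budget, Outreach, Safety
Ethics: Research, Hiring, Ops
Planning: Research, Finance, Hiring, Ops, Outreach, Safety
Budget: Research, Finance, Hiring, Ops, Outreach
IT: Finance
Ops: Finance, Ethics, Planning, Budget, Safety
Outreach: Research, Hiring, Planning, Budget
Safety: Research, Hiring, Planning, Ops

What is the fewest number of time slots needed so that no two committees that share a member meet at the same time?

3

Research, Budget, Outreach pairwise conflict, so at least 3 time slots are needed.
3 time slots suffice: time slot 1 → {Research, Hiring, IT, Ops}; time slot 2 → {Ethics, Planning, Budget}; time slot 3 → {Finance, Outreach, Safety}. No two conflicting committees share a time slot.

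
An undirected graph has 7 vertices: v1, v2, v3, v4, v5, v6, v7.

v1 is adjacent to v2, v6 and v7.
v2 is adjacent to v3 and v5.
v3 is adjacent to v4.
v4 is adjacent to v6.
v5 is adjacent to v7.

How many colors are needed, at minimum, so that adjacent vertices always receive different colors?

3

The cycle v4-v6-v1-v2-v3-v4 has odd length 5, so it cannot be 2-colored; at least 3 colors are needed.
One proper 3-coloring: v1=1, v2=2, v3=1, v4=3, v5=1, v6=2, v7=2. Every edge joins two different colors.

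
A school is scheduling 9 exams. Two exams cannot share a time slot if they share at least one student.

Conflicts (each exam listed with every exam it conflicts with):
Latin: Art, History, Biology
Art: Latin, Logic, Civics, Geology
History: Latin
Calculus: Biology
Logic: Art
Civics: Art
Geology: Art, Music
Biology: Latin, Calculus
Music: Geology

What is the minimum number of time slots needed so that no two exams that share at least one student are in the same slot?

Calculus and Biology conflict, so at least 2 time slots are needed.
2 time slots suffice: Latin=2, Art=1, History=1, Calculus=2, Logic=2, Civics=2, Geology=2, Biology=1, Music=1. Each listed conflict is separated.

2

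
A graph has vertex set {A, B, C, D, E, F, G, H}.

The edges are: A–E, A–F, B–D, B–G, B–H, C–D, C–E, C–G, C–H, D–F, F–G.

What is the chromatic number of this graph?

3

The cycle C-E-A-F-G-C has odd length 5, so it cannot be 2-colored; at least 3 colors are needed.
3 colors suffice: color 1 → {B, C, F}; color 2 → {A, D, G, H}; color 3 → {E}. No two adjacent vertices share a color.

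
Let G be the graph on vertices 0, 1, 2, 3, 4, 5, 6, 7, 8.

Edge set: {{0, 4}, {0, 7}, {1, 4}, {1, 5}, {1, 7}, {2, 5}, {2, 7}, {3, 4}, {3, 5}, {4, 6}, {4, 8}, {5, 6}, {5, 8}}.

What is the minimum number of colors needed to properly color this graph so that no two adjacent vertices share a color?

2

2 and 7 are adjacent, so at least 2 colors are needed.
2 colors suffice: color red → {4, 5, 7}; color blue → {0, 1, 2, 3, 6, 8}. Every edge joins two different colors.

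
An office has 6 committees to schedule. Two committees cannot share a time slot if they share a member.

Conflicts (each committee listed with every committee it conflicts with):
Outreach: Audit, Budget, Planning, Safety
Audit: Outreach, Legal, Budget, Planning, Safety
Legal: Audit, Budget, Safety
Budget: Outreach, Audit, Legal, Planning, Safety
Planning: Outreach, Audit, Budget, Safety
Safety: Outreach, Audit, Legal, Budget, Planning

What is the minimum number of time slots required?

Outreach, Audit, Budget, Planning, Safety all conflict with each other, so at least 5 time slots are needed.
Using 5 time slots: Outreach=5, Audit=1, Legal=4, Budget=3, Planning=4, Safety=2. Each listed conflict is separated.

5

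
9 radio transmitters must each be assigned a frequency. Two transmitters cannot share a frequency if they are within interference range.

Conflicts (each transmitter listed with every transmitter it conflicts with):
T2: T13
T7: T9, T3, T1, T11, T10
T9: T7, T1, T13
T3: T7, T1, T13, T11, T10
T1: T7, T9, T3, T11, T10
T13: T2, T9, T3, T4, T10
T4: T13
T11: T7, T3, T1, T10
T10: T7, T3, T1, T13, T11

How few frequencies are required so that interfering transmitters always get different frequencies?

5

T7, T3, T1, T11, T10 are mutually in conflict, so at least 5 frequencies are needed.
5 frequencies suffice: frequency 1 → {T7, T13}; frequency 2 → {T2, T9, T4, T10}; frequency 3 → {T3}; frequency 4 → {T1}; frequency 5 → {T11}. Each listed conflict is separated.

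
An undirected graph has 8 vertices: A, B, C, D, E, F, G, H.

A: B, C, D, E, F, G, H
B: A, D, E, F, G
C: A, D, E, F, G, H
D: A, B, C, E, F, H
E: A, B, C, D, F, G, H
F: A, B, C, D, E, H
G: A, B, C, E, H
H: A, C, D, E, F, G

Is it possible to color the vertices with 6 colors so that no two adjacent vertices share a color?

The chromatic number is 6. A, C, D, E, F, H are mutually adjacent (a clique of size 6), so at least 6 colors are needed.
One proper 6-coloring: A=1, B=3, C=6, D=5, E=2, F=4, G=4, H=3.
That is already a proper 6-coloring.

Yes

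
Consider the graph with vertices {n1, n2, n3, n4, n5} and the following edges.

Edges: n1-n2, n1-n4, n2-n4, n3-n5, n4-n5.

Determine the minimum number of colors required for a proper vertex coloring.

n1, n2, n4 form a triangle, so at least 3 colors are needed.
A valid assignment using 3 colors: n1=B, n2=G, n3=R, n4=R, n5=B. Every edge joins two different colors.

3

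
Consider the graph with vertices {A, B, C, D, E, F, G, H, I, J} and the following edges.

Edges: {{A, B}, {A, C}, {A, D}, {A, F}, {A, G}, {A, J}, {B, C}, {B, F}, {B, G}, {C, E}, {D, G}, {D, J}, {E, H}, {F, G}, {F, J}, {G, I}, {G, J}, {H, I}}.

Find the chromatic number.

A, B, F, G are mutually adjacent (a clique of size 4), so at least 4 colors are needed.
4 colors suffice: color red → {A, E, I}; color blue → {C, G, H}; color green → {D, F}; color yellow → {B, J}. Each edge has distinct colors on its endpoints.

4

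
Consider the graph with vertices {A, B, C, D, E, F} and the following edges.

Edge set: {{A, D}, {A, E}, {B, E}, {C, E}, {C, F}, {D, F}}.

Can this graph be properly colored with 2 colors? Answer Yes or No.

No

The cycle E-A-D-F-C-E has odd length 5, so it cannot be 2-colored; at least 3 colors are needed.
So 2 colors are not enough.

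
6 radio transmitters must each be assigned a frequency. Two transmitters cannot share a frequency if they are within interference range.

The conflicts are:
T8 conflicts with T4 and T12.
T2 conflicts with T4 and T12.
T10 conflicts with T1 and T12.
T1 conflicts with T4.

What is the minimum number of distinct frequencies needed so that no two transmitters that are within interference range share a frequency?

The cycle T1-T4-T2-T12-T10-T1 has odd length 5, so it cannot be 2-colored; at least 3 frequencies are needed.
Using 3 frequencies: T8=2, T2=2, T10=2, T1=3, T4=1, T12=1. Each listed conflict is separated.

3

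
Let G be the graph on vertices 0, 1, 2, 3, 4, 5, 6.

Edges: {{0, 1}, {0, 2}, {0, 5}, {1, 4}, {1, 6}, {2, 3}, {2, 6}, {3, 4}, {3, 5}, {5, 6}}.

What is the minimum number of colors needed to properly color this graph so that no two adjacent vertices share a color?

3

The cycle 6-5-3-4-1-6 has odd length 5, so it cannot be 2-colored; at least 3 colors are needed.
3 colors suffice: color red → {1, 3}; color blue → {2, 4, 5}; color green → {0, 6}. Every edge joins two different colors.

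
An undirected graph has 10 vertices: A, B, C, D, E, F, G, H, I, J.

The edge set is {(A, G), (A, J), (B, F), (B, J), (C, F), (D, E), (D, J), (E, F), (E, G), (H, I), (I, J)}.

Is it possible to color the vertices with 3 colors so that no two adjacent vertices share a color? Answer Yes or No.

Yes

The chromatic number is 3. The cycle E-D-J-A-G-E has odd length 5, so it cannot be 2-colored; at least 3 colors are needed.
3 colors suffice: color red → {F, G, H, J}; color blue → {A, B, C, E, I}; color green → {D}.
That is already a proper 3-coloring.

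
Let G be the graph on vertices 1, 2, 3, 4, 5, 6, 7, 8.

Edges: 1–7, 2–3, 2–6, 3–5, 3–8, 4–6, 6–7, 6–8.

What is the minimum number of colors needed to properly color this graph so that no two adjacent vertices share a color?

2

2 and 3 are adjacent, so at least 2 colors are needed.
2 colors suffice: color red → {1, 3, 6}; color blue → {2, 4, 5, 7, 8}. No two adjacent vertices share a color.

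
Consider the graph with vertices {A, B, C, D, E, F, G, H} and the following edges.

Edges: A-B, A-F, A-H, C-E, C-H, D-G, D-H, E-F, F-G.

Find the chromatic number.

The cycle G-D-H-A-F-G has odd length 5, so it cannot be 2-colored; at least 3 colors are needed.
3 colors suffice: color 1 → {B, F, H}; color 2 → {A, D, E}; color 3 → {C, G}. Each edge has distinct colors on its endpoints.

3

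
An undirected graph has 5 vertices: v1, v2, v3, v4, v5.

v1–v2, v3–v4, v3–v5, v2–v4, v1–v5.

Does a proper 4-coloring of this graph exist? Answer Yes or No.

Yes

The chromatic number is 3. The cycle v5-v3-v4-v2-v1-v5 has odd length 5, so it cannot be 2-colored; at least 3 colors are needed.
3 colors suffice: v1=2, v2=3, v3=2, v4=1, v5=1.
Since 4 ≥ 3, a proper 4-coloring certainly exists.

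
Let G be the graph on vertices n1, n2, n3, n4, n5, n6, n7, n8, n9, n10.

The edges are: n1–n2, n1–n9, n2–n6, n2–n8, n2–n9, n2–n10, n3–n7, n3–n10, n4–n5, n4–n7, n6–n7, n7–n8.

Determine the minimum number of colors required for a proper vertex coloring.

n1, n2, n9 are pairwise adjacent, so at least 3 colors are needed.
A valid assignment using 3 colors: n1=2, n2=1, n3=2, n4=2, n5=1, n6=2, n7=1, n8=2, n9=3, n10=3. No two adjacent vertices share a color.

3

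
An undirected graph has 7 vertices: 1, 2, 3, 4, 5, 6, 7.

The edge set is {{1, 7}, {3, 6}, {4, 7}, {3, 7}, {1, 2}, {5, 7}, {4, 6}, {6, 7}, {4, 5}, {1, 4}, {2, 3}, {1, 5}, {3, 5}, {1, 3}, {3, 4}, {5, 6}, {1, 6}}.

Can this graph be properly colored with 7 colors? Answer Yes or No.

The chromatic number is 6. 1, 3, 4, 5, 6, 7 are pairwise adjacent (a clique of size 6), so at least 6 colors are needed.
A valid assignment using 6 colors: 1=b, 2=c, 3=a, 4=e, 5=f, 6=d, 7=c.
Since 7 ≥ 6, a proper 7-coloring certainly exists.

Yes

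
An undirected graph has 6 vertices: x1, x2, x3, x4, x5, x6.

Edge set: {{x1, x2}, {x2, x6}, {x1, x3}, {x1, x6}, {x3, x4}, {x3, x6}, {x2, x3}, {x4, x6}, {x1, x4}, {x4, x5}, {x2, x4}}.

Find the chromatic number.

5

x1, x2, x3, x4, x6 are pairwise adjacent (a clique of size 5), so at least 5 colors are needed.
5 colors suffice: color 1 → {x4}; color 2 → {x3, x5}; color 3 → {x6}; color 4 → {x1}; color 5 → {x2}. Every edge joins two different colors.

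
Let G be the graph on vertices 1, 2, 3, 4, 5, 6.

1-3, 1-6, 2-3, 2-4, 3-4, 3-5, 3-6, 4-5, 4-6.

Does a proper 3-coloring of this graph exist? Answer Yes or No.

The chromatic number is 3. 2, 3, 4 are mutually adjacent, so at least 3 colors are needed.
3 colors suffice: color red → {3}; color blue → {1, 4}; color green → {2, 5, 6}.
That is already a proper 3-coloring.

Yes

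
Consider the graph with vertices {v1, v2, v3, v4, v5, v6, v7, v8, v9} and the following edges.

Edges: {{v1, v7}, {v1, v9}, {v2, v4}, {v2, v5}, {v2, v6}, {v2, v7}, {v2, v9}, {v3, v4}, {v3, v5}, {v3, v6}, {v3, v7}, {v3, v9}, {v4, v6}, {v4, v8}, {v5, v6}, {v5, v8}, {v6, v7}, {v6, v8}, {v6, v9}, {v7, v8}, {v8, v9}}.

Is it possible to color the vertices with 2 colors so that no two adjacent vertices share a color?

No

v6, v8, v9 form a triangle, so at least 3 colors are needed.
So 2 colors are not enough.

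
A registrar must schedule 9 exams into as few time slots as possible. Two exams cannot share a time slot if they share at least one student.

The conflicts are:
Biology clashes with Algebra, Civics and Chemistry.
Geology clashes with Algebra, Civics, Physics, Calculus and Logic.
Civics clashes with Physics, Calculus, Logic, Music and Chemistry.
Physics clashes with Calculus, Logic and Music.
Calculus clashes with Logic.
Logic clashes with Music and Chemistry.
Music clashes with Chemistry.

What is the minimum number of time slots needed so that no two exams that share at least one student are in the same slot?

Geology, Civics, Physics, Calculus, Logic all conflict with each other, so at least 5 time slots are needed.
A valid assignment using 5 time slots: Biology=2, Geology=4, Algebra=1, Civics=1, Physics=3, Calculus=5, Logic=2, Music=4, Chemistry=3. No two conflicting exams share a time slot.

5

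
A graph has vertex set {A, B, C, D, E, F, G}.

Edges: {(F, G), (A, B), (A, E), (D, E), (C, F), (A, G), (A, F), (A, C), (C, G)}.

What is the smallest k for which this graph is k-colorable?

4

A, C, F, G form a clique, so at least 4 colors are needed.
One proper 4-coloring: A=red, B=blue, C=yellow, D=red, E=blue, F=blue, G=green. Every edge joins two different colors.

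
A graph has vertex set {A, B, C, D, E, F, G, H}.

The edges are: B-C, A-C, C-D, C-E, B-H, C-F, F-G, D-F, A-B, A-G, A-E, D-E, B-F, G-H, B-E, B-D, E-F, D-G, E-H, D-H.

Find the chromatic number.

B, C, D, E, F are pairwise adjacent (a clique of size 5), so at least 5 colors are needed.
One proper 5-coloring: A=green, B=red, C=purple, D=green, E=blue, F=yellow, G=red, H=yellow. Every edge joins two different colors.

5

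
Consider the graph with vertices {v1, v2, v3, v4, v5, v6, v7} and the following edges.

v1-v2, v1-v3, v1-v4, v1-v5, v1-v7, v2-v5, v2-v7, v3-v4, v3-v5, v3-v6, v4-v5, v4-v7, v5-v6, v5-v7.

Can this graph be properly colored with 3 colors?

v1, v3, v4, v5 are pairwise adjacent (a clique of size 4), so at least 4 colors are needed.
So 3 colors are not enough.

No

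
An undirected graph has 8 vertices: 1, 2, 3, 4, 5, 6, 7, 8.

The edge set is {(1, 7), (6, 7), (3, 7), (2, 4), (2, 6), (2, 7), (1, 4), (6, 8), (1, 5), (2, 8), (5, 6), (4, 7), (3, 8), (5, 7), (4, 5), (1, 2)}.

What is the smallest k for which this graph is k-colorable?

4

1, 2, 4, 7 are mutually adjacent (a clique of size 4), so at least 4 colors are needed.
One proper 4-coloring: 1=c, 2=b, 3=b, 4=d, 5=b, 6=c, 7=a, 8=a. Every edge joins two different colors.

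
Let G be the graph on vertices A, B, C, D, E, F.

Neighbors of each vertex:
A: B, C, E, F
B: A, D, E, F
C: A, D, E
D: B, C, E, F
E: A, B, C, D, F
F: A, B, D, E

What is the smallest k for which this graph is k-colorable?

4

A, B, E, F are pairwise adjacent (a clique of size 4), so at least 4 colors are needed.
4 colors suffice: color 1 → {E}; color 2 → {C, F}; color 3 → {A, D}; color 4 → {B}. No two adjacent vertices share a color.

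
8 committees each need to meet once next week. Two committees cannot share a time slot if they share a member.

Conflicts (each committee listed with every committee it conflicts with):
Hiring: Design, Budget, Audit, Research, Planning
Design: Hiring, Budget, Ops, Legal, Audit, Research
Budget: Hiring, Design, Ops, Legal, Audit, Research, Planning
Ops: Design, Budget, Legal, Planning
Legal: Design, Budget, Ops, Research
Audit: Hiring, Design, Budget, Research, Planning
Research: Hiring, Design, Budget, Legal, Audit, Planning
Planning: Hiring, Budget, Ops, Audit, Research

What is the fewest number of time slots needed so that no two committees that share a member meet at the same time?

Hiring, Design, Budget, Audit, Research all conflict with each other, so at least 5 time slots are needed.
5 time slots suffice: time slot 1 → {Budget}; time slot 2 → {Ops, Research}; time slot 3 → {Design, Planning}; time slot 4 → {Legal, Audit}; time slot 5 → {Hiring}. No two conflicting committees share a time slot.

5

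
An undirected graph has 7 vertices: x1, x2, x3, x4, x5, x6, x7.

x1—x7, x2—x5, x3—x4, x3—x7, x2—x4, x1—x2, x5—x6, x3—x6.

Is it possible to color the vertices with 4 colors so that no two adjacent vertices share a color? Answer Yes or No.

The chromatic number is 3. The cycle x7-x3-x4-x2-x1-x7 has odd length 5, so it cannot be 2-colored; at least 3 colors are needed.
3 colors suffice: x1=2, x2=1, x3=1, x4=2, x5=2, x6=3, x7=3.
Since 4 ≥ 3, a proper 4-coloring certainly exists.

Yes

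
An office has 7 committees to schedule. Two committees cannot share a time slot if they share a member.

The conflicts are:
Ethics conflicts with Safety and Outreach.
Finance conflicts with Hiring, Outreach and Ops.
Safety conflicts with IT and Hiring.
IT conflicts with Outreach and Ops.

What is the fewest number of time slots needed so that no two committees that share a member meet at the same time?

3

The cycle Outreach-Ethics-Safety-Hiring-Finance-Outreach has odd length 5, so it cannot be 2-colored; at least 3 time slots are needed.
A valid assignment using 3 time slots: Ethics=2, Finance=2, Safety=1, IT=2, Hiring=3, Outreach=1, Ops=1. Each listed conflict is separated.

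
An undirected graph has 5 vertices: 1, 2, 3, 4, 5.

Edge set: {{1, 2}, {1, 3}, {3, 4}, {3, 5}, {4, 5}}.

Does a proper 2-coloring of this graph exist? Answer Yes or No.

No

3, 4, 5 are pairwise adjacent, so at least 3 colors are needed.
So 2 colors are not enough.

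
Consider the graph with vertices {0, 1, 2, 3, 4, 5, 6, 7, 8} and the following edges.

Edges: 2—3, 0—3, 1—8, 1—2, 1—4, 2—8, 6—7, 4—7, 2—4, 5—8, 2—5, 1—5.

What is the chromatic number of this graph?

4

1, 2, 5, 8 form a clique, so at least 4 colors are needed.
One proper 4-coloring: 0=a, 1=b, 2=a, 3=b, 4=c, 5=c, 6=b, 7=a, 8=d. Each edge has distinct colors on its endpoints.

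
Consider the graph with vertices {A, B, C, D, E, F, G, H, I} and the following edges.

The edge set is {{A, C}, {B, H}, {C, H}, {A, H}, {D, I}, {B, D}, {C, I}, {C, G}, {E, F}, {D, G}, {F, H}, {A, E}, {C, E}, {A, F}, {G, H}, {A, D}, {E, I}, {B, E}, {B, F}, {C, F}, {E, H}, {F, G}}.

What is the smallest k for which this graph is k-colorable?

5

A, C, E, F, H are mutually adjacent (a clique of size 5), so at least 5 colors are needed.
5 colors suffice: color 1 → {D, H}; color 2 → {E, G}; color 3 → {B, C}; color 4 → {F, I}; color 5 → {A}. Each edge has distinct colors on its endpoints.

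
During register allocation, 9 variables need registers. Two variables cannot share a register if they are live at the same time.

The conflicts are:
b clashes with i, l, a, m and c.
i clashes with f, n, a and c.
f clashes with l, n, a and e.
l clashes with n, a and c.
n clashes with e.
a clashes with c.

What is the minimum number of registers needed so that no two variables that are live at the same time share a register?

b, l, a, c are mutually in conflict, so at least 4 registers are needed.
4 registers suffice: register 1 → {b, f}; register 2 → {n, a, m}; register 3 → {i, l, e}; register 4 → {c}. Each listed conflict is separated.

4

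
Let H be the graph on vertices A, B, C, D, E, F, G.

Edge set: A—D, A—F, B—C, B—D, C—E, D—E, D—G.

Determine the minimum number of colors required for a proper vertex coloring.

2

A and F are adjacent, so at least 2 colors are needed.
2 colors suffice: color 1 → {C, D, F}; color 2 → {A, B, E, G}. Every edge joins two different colors.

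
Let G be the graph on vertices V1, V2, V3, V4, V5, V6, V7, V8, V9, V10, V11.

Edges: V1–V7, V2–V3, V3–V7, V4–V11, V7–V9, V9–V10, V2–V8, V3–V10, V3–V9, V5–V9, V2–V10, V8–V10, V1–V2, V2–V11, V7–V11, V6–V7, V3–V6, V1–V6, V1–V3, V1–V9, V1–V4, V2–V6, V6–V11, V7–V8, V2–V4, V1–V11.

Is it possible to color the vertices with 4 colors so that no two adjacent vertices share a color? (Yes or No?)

Yes

The chromatic number is 4. V1, V3, V7, V9 form a clique, so at least 4 colors are needed.
A valid assignment using 4 colors: V1=R, V2=B, V3=G, V4=Y, V5=R, V6=Y, V7=B, V8=G, V9=Y, V10=R, V11=G.
That is already a proper 4-coloring.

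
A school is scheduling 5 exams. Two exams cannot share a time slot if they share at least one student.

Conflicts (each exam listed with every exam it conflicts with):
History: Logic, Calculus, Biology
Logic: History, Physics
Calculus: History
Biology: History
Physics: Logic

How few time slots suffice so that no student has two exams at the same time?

Logic and Physics conflict, so at least 2 time slots are needed.
A valid assignment using 2 time slots: History=1, Logic=2, Calculus=2, Biology=2, Physics=1. Every pair that conflicts lands in different time slots.

2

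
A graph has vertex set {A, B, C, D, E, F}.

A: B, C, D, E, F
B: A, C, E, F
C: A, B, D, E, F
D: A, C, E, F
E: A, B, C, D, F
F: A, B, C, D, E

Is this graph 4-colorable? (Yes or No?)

A, C, D, E, F are mutually adjacent (a clique of size 5), so at least 5 colors are needed.
So 4 colors are not enough.

No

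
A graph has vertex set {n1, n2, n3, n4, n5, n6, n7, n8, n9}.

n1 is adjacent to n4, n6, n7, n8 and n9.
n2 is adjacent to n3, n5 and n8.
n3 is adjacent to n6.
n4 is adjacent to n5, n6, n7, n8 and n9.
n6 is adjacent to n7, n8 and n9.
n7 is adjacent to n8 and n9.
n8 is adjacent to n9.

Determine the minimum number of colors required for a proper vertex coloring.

n1, n4, n6, n7, n8, n9 are mutually adjacent (a clique of size 6), so at least 6 colors are needed.
6 colors suffice: n1=5, n2=2, n3=1, n4=3, n5=1, n6=2, n7=6, n8=1, n9=4. No two adjacent vertices share a color.

6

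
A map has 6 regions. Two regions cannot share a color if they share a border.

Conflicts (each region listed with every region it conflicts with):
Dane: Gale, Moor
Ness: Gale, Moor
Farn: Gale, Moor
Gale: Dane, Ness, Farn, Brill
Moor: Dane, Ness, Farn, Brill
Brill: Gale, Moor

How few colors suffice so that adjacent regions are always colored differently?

Gale and Brill conflict, so at least 2 colors are needed.
A valid assignment using 2 colors: Dane=2, Ness=2, Farn=2, Gale=1, Moor=1, Brill=2. Each listed conflict is separated.

2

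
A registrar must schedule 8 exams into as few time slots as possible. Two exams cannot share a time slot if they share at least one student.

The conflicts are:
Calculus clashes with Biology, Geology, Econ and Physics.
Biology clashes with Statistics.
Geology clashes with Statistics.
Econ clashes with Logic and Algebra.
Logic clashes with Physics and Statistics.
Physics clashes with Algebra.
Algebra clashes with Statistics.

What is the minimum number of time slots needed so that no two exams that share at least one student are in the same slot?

3

The cycle Calculus-Physics-Algebra-Statistics-Geology-Calculus has odd length 5, so it cannot be 2-colored; at least 3 time slots are needed.
3 time slots suffice: time slot 1 → {Calculus, Statistics}; time slot 2 → {Biology, Geology, Logic, Algebra}; time slot 3 → {Econ, Physics}. Each listed conflict is separated.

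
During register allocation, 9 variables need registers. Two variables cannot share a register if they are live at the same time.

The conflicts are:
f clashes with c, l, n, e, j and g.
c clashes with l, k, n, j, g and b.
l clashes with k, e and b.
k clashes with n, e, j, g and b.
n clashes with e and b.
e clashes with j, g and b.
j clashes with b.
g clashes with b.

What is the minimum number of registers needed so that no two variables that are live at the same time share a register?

4

c, k, j, b pairwise conflict, so at least 4 registers are needed.
Using 4 registers: f=2, c=1, l=4, k=3, n=4, e=1, j=4, g=4, b=2. Each listed conflict is separated.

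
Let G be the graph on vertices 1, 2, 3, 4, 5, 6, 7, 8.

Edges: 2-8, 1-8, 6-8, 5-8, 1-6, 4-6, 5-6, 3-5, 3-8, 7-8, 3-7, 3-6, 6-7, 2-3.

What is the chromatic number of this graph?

4

3, 6, 7, 8 are mutually adjacent (a clique of size 4), so at least 4 colors are needed.
4 colors suffice: 1=green, 2=blue, 3=green, 4=red, 5=yellow, 6=blue, 7=yellow, 8=red. No two adjacent vertices share a color.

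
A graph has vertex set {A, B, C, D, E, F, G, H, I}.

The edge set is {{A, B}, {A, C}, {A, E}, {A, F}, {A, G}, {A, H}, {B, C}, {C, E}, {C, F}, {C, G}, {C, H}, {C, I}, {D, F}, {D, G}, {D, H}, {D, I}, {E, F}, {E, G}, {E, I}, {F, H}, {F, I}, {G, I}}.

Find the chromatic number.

4

C, E, G, I are mutually adjacent (a clique of size 4), so at least 4 colors are needed.
4 colors suffice: color red → {C, D}; color blue → {A, I}; color green → {B, F, G}; color yellow → {E, H}. Each edge has distinct colors on its endpoints.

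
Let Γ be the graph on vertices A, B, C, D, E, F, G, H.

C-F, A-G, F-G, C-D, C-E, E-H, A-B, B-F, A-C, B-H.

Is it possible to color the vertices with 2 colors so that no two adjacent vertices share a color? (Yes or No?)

No

The cycle B-H-E-C-F-B has odd length 5, so it cannot be 2-colored; at least 3 colors are needed.
So 2 colors are not enough.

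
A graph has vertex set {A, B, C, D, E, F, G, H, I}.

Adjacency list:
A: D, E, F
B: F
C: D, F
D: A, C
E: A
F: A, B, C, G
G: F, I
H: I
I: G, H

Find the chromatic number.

G and I are adjacent, so at least 2 colors are needed.
A valid assignment using 2 colors: A=blue, B=blue, C=blue, D=red, E=red, F=red, G=blue, H=blue, I=red. No two adjacent vertices share a color.

2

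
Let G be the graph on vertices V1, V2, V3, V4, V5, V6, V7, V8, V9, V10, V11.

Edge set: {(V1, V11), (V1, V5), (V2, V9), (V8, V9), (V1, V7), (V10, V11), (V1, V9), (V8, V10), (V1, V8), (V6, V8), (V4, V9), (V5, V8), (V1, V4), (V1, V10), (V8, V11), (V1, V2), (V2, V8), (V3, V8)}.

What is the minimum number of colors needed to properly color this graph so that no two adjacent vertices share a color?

V1, V8, V10, V11 form a clique, so at least 4 colors are needed.
4 colors suffice: color red → {V1, V3, V6}; color blue → {V4, V7, V8}; color green → {V5, V9, V10}; color yellow → {V2, V11}. Each edge has distinct colors on its endpoints.

4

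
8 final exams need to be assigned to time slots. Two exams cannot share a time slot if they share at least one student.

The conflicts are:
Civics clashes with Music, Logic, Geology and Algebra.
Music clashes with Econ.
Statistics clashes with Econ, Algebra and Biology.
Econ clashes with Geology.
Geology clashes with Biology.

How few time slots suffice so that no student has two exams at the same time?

The cycle Civics-Geology-Biology-Statistics-Algebra-Civics has odd length 5, so it cannot be 2-colored; at least 3 time slots are needed.
3 time slots suffice: Civics=1, Music=2, Statistics=1, Logic=2, Econ=3, Geology=2, Algebra=2, Biology=3. Every pair that conflicts lands in different time slots.

3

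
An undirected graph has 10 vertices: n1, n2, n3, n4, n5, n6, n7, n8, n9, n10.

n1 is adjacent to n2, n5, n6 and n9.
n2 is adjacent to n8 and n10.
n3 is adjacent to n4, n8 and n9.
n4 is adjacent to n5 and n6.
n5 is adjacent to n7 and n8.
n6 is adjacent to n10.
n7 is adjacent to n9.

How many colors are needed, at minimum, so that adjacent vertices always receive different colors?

3

The cycle n9-n3-n4-n5-n1-n9 has odd length 5, so it cannot be 2-colored; at least 3 colors are needed.
3 colors suffice: n1=2, n2=1, n3=1, n4=2, n5=1, n6=1, n7=2, n8=2, n9=3, n10=2. Each edge has distinct colors on its endpoints.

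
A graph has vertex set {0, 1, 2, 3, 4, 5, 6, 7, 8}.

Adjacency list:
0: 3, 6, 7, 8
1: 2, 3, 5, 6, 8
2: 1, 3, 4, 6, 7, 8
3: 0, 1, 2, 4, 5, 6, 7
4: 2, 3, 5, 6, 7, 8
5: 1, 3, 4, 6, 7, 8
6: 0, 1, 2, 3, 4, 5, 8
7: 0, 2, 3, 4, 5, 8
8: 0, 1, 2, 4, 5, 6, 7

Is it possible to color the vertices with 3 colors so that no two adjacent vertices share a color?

2, 3, 4, 7 form a clique, so at least 4 colors are needed.
So 3 colors are not enough.

No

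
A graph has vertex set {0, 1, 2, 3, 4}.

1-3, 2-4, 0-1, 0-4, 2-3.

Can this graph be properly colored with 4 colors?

Yes

The chromatic number is 3. The cycle 2-4-0-1-3-2 has odd length 5, so it cannot be 2-colored; at least 3 colors are needed.
3 colors suffice: color a → {0, 2}; color b → {3, 4}; color c → {1}.
Since 4 ≥ 3, a proper 4-coloring certainly exists.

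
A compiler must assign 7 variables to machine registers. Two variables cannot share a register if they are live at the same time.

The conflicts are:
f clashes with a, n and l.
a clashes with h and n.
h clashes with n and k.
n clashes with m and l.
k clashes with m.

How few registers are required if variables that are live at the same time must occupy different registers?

f, n, l pairwise conflict, so at least 3 registers are needed.
3 registers suffice: register 1 → {n, k}; register 2 → {f, h, m}; register 3 → {a, l}. No two conflicting variables share a register.

3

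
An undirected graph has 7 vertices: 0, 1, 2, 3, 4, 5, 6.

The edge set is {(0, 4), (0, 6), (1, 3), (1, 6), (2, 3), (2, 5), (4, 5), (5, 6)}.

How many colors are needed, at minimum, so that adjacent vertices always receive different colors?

The cycle 2-5-6-1-3-2 has odd length 5, so it cannot be 2-colored; at least 3 colors are needed.
3 colors suffice: color red → {2, 4, 6}; color blue → {0, 3, 5}; color green → {1}. Each edge has distinct colors on its endpoints.

3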